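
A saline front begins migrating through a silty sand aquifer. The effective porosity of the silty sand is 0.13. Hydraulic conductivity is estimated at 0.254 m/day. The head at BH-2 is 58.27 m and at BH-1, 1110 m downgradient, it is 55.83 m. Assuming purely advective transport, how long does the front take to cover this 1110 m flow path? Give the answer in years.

Hydraulic gradient i = (58.27 − 55.83) / 1110 = 2.44 / 1110 = 0.002198.
Darcy flux q = K · i = 0.2540 × 0.002198 = 0.0005583 m/day.
Seepage velocity v = q / n_e = 0.0005583 / 0.13 = 0.004295 m/day.
Travel time t = L / v = 1110 / 0.004295 = 2.584e+05 days = 707.6 years.

708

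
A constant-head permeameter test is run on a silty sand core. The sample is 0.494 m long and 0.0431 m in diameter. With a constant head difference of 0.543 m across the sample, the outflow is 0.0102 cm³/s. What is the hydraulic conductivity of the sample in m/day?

Cross-sectional area A = π·(d/2)² = π × (0.0431/2)² = 0.001459 m².
Convert discharge: 0.0102 cm³/s = 1.020e-08 m³/s.
Darcy's law rearranged: K = Q·L / (A·Δh) = 1.020e-08 × 0.494 / (0.001459 × 0.543) = 6.360e-06 m/s = 0.5495 m/day.

0.550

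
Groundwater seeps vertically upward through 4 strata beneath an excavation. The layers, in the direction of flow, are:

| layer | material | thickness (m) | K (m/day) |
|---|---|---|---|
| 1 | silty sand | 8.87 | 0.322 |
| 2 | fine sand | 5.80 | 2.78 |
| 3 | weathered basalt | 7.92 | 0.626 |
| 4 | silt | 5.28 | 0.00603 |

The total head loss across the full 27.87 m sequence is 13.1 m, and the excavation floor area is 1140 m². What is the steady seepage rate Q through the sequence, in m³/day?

Flow is perpendicular to layering, so the layers act in series and the equivalent K is the thickness-weighted harmonic mean.
Total thickness L = 8.87 + 5.80 + 7.92 + 5.28 = 27.87 m.
Σ(b_i/K_i) = 8.87/0.322 + 5.80/2.78 + 7.92/0.626 + 5.28/0.00603 = 917.9 d.
K_eq = L / Σ(b_i/K_i) = 27.87 / 917.9 = 0.03036 m/day.
Q = K_eq · A · (Δh/L) = 0.03036 × 1140 × (13.1/27.87) = 16.27 m³/day.

16.3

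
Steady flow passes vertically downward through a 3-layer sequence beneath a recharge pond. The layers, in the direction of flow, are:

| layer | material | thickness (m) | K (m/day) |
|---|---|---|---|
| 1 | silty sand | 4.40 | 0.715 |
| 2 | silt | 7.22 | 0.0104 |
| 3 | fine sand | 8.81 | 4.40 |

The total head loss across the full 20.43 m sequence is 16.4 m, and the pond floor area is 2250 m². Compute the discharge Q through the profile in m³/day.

Flow is perpendicular to layering, so the layers act in series and the equivalent K is the thickness-weighted harmonic mean.
Total thickness L = 4.40 + 7.22 + 8.81 = 20.43 m.
Σ(b_i/K_i) = 4.40/0.715 + 7.22/0.0104 + 8.81/4.40 = 702.4 d.
K_eq = L / Σ(b_i/K_i) = 20.43 / 702.4 = 0.02909 m/day.
Q = K_eq · A · (Δh/L) = 0.02909 × 2250 × (16.4/20.43) = 52.54 m³/day.

52.5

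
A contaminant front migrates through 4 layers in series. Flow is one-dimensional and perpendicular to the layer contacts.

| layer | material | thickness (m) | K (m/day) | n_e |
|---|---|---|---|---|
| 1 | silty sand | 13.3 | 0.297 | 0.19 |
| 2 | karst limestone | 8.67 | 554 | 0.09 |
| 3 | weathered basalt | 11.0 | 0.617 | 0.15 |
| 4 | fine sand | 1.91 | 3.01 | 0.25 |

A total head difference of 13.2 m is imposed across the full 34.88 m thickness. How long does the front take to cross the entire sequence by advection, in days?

With flow normal to the layers, continuity requires the same specific discharge q through every layer.
Σ(b_i/K_i) = 13.3/0.297 + 8.67/554 + 11.0/0.617 + 1.91/3.01 = 63.26 d.
q = Δh / Σ(b_i/K_i) = 13.2 / 63.26 = 0.2087 m/day.
In each layer the seepage velocity is v_i = q/n_i, so the layer transit time is t_i = b_i·n_i / q:
  layer 1 (silty sand): t_1 = 13.3 × 0.19 / 0.2087 = 12.11 d
  layer 2 (karst limestone): t_2 = 8.67 × 0.09 / 0.2087 = 3.740 d
  layer 3 (weathered basalt): t_3 = 11.0 × 0.15 / 0.2087 = 7.907 d
  layer 4 (fine sand): t_4 = 1.91 × 0.25 / 0.2087 = 2.288 d
Total t = Σ t_i = 26.05 days.

26.0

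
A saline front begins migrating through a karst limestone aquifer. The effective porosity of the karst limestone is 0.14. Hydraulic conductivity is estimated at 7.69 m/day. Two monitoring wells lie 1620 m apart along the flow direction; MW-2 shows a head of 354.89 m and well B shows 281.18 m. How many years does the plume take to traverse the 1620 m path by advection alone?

Hydraulic gradient i = (354.89 − 281.18) / 1620 = 73.71 / 1620 = 0.04550.
Darcy flux q = K · i = 7.690 × 0.04550 = 0.3499 m/day.
Seepage velocity v = q / n_e = 0.3499 / 0.14 = 2.499 m/day.
Travel time t = L / v = 1620 / 2.499 = 648.2 days = 1.775 years.

1.77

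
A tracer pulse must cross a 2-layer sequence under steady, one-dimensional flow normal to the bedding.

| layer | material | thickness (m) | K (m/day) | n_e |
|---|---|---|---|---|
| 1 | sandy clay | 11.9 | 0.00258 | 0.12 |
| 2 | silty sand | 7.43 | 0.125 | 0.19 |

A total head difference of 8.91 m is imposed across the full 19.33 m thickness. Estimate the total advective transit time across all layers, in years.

4.08

With flow normal to the layers, continuity requires the same specific discharge q through every layer.
Σ(b_i/K_i) = 11.9/0.00258 + 7.43/0.125 = 4672 d.
q = Δh / Σ(b_i/K_i) = 8.91 / 4672 = 0.001907 m/day.
In each layer the seepage velocity is v_i = q/n_i, so the layer transit time is t_i = b_i·n_i / q:
  layer 1 (sandy clay): t_1 = 11.9 × 0.12 / 0.001907 = 748.8 d
  layer 2 (silty sand): t_2 = 7.43 × 0.19 / 0.001907 = 740.2 d
Total t = Σ t_i = 1489 days = 4.077 years.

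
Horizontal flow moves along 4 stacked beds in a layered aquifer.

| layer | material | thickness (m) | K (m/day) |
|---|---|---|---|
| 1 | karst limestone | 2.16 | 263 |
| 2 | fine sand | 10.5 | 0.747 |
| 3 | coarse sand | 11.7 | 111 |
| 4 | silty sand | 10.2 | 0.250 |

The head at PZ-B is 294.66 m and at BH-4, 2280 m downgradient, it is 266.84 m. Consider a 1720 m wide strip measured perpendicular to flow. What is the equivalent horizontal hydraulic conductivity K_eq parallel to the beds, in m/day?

54.3

Flow is parallel to layering, so each bed carries its own Darcy discharge and the transmissivities add.
Σ(K_i·b_i) = 263×2.16 + 0.747×10.5 + 111×11.7 + 0.250×10.2 = 1877 m²/day.
Total thickness b = 34.56 m, so K_eq = Σ(K_i·b_i)/b = 54.32 m/day.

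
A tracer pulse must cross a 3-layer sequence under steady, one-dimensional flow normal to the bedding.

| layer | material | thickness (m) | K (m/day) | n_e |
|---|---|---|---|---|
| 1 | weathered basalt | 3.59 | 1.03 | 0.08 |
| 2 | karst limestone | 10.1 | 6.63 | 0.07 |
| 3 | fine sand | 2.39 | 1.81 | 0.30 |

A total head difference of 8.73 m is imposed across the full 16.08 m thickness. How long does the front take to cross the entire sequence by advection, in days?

1.24

With flow normal to the layers, continuity requires the same specific discharge q through every layer.
Σ(b_i/K_i) = 3.59/1.03 + 10.1/6.63 + 2.39/1.81 = 6.329 d.
q = Δh / Σ(b_i/K_i) = 8.73 / 6.329 = 1.379 m/day.
In each layer the seepage velocity is v_i = q/n_i, so the layer transit time is t_i = b_i·n_i / q:
  layer 1 (weathered basalt): t_1 = 3.59 × 0.08 / 1.379 = 0.2082 d
  layer 2 (karst limestone): t_2 = 10.1 × 0.07 / 1.379 = 0.5126 d
  layer 3 (fine sand): t_3 = 2.39 × 0.30 / 1.379 = 0.5198 d
Total t = Σ t_i = 1.241 days.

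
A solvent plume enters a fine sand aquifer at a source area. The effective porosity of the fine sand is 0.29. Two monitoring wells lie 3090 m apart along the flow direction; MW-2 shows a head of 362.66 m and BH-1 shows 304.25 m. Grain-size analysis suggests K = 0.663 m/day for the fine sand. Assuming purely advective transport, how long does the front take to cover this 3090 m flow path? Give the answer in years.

Hydraulic gradient i = (362.66 − 304.25) / 3090 = 58.41 / 3090 = 0.01890.
Darcy flux q = K · i = 0.6630 × 0.01890 = 0.01253 m/day.
Seepage velocity v = q / n_e = 0.01253 / 0.29 = 0.04322 m/day.
Travel time t = L / v = 3090 / 0.04322 = 71501 days = 195.8 years.

196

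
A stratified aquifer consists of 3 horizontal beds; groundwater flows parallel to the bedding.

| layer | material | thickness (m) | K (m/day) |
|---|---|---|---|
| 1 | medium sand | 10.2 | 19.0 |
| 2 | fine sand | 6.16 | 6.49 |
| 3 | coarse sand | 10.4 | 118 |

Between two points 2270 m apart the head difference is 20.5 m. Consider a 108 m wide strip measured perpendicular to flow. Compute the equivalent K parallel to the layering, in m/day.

Flow is parallel to layering, so each bed carries its own Darcy discharge and the transmissivities add.
Σ(K_i·b_i) = 19.0×10.2 + 6.49×6.16 + 118×10.4 = 1461 m²/day.
Total thickness b = 26.76 m, so K_eq = Σ(K_i·b_i)/b = 54.60 m/day.

54.6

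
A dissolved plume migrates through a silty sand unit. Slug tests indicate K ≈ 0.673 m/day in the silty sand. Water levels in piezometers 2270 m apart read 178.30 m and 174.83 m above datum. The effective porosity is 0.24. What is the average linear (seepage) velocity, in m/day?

0.00429

Hydraulic gradient i = (178.30 − 174.83) / 2270 = 3.47 / 2270 = 0.001529.
Darcy flux q = K · i = 0.6730 × 0.001529 = 0.001029 m/day.
Seepage velocity v = q / n_e = 0.001029 / 0.24 = 0.004287 m/day.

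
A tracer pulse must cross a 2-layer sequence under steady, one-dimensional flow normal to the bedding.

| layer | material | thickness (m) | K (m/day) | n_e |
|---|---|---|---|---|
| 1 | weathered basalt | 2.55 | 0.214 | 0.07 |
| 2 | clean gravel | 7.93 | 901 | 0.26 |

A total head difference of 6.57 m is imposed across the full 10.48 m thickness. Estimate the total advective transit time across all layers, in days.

4.07

With flow normal to the layers, continuity requires the same specific discharge q through every layer.
Σ(b_i/K_i) = 2.55/0.214 + 7.93/901 = 11.92 d.
q = Δh / Σ(b_i/K_i) = 6.57 / 11.92 = 0.5510 m/day.
In each layer the seepage velocity is v_i = q/n_i, so the layer transit time is t_i = b_i·n_i / q:
  layer 1 (weathered basalt): t_1 = 2.55 × 0.07 / 0.5510 = 0.3240 d
  layer 2 (clean gravel): t_2 = 7.93 × 0.26 / 0.5510 = 3.742 d
Total t = Σ t_i = 4.066 days.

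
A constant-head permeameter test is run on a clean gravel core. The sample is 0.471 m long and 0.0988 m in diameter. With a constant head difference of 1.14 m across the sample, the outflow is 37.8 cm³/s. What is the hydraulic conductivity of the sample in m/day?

Cross-sectional area A = π·(d/2)² = π × (0.0988/2)² = 0.007667 m².
Convert discharge: 37.8 cm³/s = 3.780e-05 m³/s.
Darcy's law rearranged: K = Q·L / (A·Δh) = 3.780e-05 × 0.471 / (0.007667 × 1.14) = 0.002037 m/s = 176.0 m/day.

176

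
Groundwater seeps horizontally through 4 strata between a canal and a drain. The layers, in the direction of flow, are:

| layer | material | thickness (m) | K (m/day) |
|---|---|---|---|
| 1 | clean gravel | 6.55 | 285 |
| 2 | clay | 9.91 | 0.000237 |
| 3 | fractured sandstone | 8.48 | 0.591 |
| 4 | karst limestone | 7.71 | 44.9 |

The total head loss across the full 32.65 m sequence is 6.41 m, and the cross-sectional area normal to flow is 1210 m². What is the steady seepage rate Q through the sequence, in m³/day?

Flow is perpendicular to layering, so the layers act in series and the equivalent K is the thickness-weighted harmonic mean.
Total thickness L = 6.55 + 9.91 + 8.48 + 7.71 = 32.65 m.
Σ(b_i/K_i) = 6.55/285 + 9.91/0.000237 + 8.48/0.591 + 7.71/44.9 = 41829 d.
K_eq = L / Σ(b_i/K_i) = 32.65 / 41829 = 0.0007806 m/day.
Q = K_eq · A · (Δh/L) = 0.0007806 × 1210 × (6.41/32.65) = 0.1854 m³/day.

0.185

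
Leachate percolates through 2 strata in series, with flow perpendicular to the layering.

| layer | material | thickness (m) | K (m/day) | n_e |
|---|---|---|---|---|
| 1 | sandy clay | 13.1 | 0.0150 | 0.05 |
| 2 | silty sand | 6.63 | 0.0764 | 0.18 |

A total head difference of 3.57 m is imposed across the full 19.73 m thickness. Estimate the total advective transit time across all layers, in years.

1.36

With flow normal to the layers, continuity requires the same specific discharge q through every layer.
Σ(b_i/K_i) = 13.1/0.0150 + 6.63/0.0764 = 960.1 d.
q = Δh / Σ(b_i/K_i) = 3.57 / 960.1 = 0.003718 m/day.
In each layer the seepage velocity is v_i = q/n_i, so the layer transit time is t_i = b_i·n_i / q:
  layer 1 (sandy clay): t_1 = 13.1 × 0.05 / 0.003718 = 176.2 d
  layer 2 (silty sand): t_2 = 6.63 × 0.18 / 0.003718 = 321.0 d
Total t = Σ t_i = 497.1 days = 1.361 years.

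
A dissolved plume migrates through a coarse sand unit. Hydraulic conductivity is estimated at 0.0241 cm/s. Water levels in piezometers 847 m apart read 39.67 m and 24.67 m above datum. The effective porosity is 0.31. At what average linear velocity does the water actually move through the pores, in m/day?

1.19

Convert K: 0.0241 cm/s × 864 = 20.82 m/day.
Hydraulic gradient i = (39.67 − 24.67) / 847 = 15 / 847 = 0.01771.
Darcy flux q = K · i = 20.82 × 0.01771 = 0.3688 m/day.
Seepage velocity v = q / n_e = 0.3688 / 0.31 = 1.190 m/day.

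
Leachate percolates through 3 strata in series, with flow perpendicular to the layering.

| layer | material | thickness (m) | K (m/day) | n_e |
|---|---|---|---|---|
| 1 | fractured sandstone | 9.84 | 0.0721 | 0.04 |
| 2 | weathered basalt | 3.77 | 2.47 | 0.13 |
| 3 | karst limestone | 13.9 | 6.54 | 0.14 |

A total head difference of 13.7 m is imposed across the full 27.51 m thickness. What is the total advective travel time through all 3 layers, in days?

28.9

With flow normal to the layers, continuity requires the same specific discharge q through every layer.
Σ(b_i/K_i) = 9.84/0.0721 + 3.77/2.47 + 13.9/6.54 = 140.1 d.
q = Δh / Σ(b_i/K_i) = 13.7 / 140.1 = 0.09777 m/day.
In each layer the seepage velocity is v_i = q/n_i, so the layer transit time is t_i = b_i·n_i / q:
  layer 1 (fractured sandstone): t_1 = 9.84 × 0.04 / 0.09777 = 4.026 d
  layer 2 (weathered basalt): t_2 = 3.77 × 0.13 / 0.09777 = 5.013 d
  layer 3 (karst limestone): t_3 = 13.9 × 0.14 / 0.09777 = 19.90 d
Total t = Σ t_i = 28.94 days.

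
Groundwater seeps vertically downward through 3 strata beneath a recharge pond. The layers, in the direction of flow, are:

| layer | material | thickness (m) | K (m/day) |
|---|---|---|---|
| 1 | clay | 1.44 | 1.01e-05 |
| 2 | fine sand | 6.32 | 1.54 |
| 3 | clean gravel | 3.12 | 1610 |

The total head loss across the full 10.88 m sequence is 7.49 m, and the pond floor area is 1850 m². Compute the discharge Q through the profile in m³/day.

Flow is perpendicular to layering, so the layers act in series and the equivalent K is the thickness-weighted harmonic mean.
Total thickness L = 1.44 + 6.32 + 3.12 = 10.88 m.
Σ(b_i/K_i) = 1.44/1.01e-05 + 6.32/1.54 + 3.12/1610 = 1.426e+05 d.
K_eq = L / Σ(b_i/K_i) = 10.88 / 1.426e+05 = 7.631e-05 m/day.
Q = K_eq · A · (Δh/L) = 7.631e-05 × 1850 × (7.49/10.88) = 0.09719 m³/day.

0.0972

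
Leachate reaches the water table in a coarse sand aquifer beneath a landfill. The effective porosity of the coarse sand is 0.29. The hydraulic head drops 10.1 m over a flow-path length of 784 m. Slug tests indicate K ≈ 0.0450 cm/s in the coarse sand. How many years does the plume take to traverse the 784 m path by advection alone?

Convert K: 0.0450 cm/s × 864 = 38.88 m/day.
Hydraulic gradient i = Δh / L = 10.1 / 784 = 0.01288.
Darcy flux q = K · i = 38.88 × 0.01288 = 0.5009 m/day.
Seepage velocity v = q / n_e = 0.5009 / 0.29 = 1.727 m/day.
Travel time t = L / v = 784 / 1.727 = 453.9 days = 1.243 years.

1.24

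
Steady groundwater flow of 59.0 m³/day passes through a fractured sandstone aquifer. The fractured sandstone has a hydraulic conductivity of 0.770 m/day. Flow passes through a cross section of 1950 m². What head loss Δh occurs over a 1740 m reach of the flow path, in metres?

From Q = K·A·i, i = Q / (K·A) = 59.0 / (0.7700 × 1950) = 0.03929.
Head loss Δh = i · L = 0.03929 × 1740 = 68.37 m.

68.4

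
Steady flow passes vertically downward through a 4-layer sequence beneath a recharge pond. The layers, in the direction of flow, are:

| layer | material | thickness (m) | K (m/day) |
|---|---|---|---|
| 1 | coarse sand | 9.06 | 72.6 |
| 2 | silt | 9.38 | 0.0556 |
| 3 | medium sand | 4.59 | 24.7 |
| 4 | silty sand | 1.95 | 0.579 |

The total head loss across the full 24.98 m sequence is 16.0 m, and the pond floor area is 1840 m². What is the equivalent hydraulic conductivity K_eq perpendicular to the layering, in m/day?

Flow is perpendicular to layering, so the layers act in series and the equivalent K is the thickness-weighted harmonic mean.
Total thickness L = 9.06 + 9.38 + 4.59 + 1.95 = 24.98 m.
Σ(b_i/K_i) = 9.06/72.6 + 9.38/0.0556 + 4.59/24.7 + 1.95/0.579 = 172.4 d.
K_eq = L / Σ(b_i/K_i) = 24.98 / 172.4 = 0.1449 m/day.

0.145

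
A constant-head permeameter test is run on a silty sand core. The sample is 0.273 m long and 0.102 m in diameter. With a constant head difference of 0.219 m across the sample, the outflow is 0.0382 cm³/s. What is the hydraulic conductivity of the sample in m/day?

Cross-sectional area A = π·(d/2)² = π × (0.102/2)² = 0.008171 m².
Convert discharge: 0.0382 cm³/s = 3.820e-08 m³/s.
Darcy's law rearranged: K = Q·L / (A·Δh) = 3.820e-08 × 0.273 / (0.008171 × 0.219) = 5.828e-06 m/s = 0.5035 m/day.

0.504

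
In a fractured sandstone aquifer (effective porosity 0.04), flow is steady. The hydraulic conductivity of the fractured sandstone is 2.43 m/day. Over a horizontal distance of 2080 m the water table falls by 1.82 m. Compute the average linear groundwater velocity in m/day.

0.0532

Hydraulic gradient i = Δh / L = 1.82 / 2080 = 0.0008750.
Darcy flux q = K · i = 2.430 × 0.0008750 = 0.002126 m/day.
Seepage velocity v = q / n_e = 0.002126 / 0.04 = 0.05316 m/day.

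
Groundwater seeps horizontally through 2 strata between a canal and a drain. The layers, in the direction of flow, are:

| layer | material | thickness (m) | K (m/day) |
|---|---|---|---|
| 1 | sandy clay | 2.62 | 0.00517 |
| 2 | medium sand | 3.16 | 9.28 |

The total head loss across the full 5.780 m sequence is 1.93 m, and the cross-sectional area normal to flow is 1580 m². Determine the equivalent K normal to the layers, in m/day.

Flow is perpendicular to layering, so the layers act in series and the equivalent K is the thickness-weighted harmonic mean.
Total thickness L = 2.62 + 3.16 = 5.780 m.
Σ(b_i/K_i) = 2.62/0.00517 + 3.16/9.28 = 507.1 d.
K_eq = L / Σ(b_i/K_i) = 5.780 / 507.1 = 0.01140 m/day.

0.0114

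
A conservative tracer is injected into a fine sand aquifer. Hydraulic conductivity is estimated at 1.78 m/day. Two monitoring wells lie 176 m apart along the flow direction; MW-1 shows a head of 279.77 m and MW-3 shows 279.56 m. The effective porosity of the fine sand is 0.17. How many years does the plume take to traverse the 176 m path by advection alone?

38.6

Hydraulic gradient i = (279.77 − 279.56) / 176 = 0.21 / 176 = 0.001193.
Darcy flux q = K · i = 1.780 × 0.001193 = 0.002124 m/day.
Seepage velocity v = q / n_e = 0.002124 / 0.17 = 0.01249 m/day.
Travel time t = L / v = 176 / 0.01249 = 14088 days = 38.57 years.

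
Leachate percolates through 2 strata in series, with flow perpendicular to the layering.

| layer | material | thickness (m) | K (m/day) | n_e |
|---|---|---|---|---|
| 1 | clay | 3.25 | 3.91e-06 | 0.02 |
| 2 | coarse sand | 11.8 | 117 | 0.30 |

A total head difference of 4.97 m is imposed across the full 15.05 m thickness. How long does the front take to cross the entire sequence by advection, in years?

With flow normal to the layers, continuity requires the same specific discharge q through every layer.
Σ(b_i/K_i) = 3.25/3.91e-06 + 11.8/117 = 8.312e+05 d.
q = Δh / Σ(b_i/K_i) = 4.97 / 8.312e+05 = 5.979e-06 m/day.
In each layer the seepage velocity is v_i = q/n_i, so the layer transit time is t_i = b_i·n_i / q:
  layer 1 (clay): t_1 = 3.25 × 0.02 / 5.979e-06 = 10871 d
  layer 2 (coarse sand): t_2 = 11.8 × 0.30 / 5.979e-06 = 5.920e+05 d
Total t = Σ t_i = 6.029e+05 days = 1651 years.

1650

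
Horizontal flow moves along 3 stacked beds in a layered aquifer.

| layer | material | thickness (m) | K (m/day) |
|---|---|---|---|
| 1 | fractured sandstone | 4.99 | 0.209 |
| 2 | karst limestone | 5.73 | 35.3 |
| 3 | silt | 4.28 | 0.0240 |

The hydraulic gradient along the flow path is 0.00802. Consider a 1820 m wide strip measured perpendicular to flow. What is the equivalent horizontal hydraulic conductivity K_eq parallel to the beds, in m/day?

Flow is parallel to layering, so each bed carries its own Darcy discharge and the transmissivities add.
Σ(K_i·b_i) = 0.209×4.99 + 35.3×5.73 + 0.0240×4.28 = 203.4 m²/day.
Total thickness b = 15.00 m, so K_eq = Σ(K_i·b_i)/b = 13.56 m/day.

13.6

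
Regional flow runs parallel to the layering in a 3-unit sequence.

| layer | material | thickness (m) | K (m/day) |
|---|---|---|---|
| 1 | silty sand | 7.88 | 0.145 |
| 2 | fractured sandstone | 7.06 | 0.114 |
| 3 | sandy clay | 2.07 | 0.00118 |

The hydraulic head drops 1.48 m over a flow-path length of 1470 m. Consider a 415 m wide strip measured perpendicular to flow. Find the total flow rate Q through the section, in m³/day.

Flow is parallel to layering, so each bed carries its own Darcy discharge and the transmissivities add.
Σ(K_i·b_i) = 0.145×7.88 + 0.114×7.06 + 0.00118×2.07 = 1.950 m²/day.
Hydraulic gradient i = Δh / L = 1.48 / 1470 = 0.001007.
Q = Σ(K_i·b_i) · W · i = 1.950 × 415 × 0.001007 = 0.8147 m³/day.

0.815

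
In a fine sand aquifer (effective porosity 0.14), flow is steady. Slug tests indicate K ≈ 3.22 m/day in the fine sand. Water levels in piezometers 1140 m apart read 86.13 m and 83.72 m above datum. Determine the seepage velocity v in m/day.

0.0486

Hydraulic gradient i = (86.13 − 83.72) / 1140 = 2.41 / 1140 = 0.002114.
Darcy flux q = K · i = 3.220 × 0.002114 = 0.006807 m/day.
Seepage velocity v = q / n_e = 0.006807 / 0.14 = 0.04862 m/day.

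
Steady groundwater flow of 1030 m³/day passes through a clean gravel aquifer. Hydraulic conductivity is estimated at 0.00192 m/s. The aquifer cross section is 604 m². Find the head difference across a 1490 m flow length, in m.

Convert K: 0.00192 m/s × 86400 = 165.9 m/day.
From Q = K·A·i, i = Q / (K·A) = 1030 / (165.9 × 604.0) = 0.01028.
Head loss Δh = i · L = 0.01028 × 1490 = 15.32 m.

15.3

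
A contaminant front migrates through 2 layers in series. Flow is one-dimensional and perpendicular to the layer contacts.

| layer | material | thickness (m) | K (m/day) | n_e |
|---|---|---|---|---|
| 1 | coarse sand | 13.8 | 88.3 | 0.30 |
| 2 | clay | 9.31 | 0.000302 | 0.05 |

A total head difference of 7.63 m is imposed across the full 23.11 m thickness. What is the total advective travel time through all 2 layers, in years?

With flow normal to the layers, continuity requires the same specific discharge q through every layer.
Σ(b_i/K_i) = 13.8/88.3 + 9.31/0.000302 = 30828 d.
q = Δh / Σ(b_i/K_i) = 7.63 / 30828 = 0.0002475 m/day.
In each layer the seepage velocity is v_i = q/n_i, so the layer transit time is t_i = b_i·n_i / q:
  layer 1 (coarse sand): t_1 = 13.8 × 0.30 / 0.0002475 = 16727 d
  layer 2 (clay): t_2 = 9.31 × 0.05 / 0.0002475 = 1881 d
Total t = Σ t_i = 18608 days = 50.95 years.

50.9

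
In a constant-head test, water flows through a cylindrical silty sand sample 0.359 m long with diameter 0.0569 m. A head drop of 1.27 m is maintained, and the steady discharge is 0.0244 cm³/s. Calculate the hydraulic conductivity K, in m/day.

0.234

Cross-sectional area A = π·(d/2)² = π × (0.0569/2)² = 0.002543 m².
Convert discharge: 0.0244 cm³/s = 2.440e-08 m³/s.
Darcy's law rearranged: K = Q·L / (A·Δh) = 2.440e-08 × 0.359 / (0.002543 × 1.27) = 2.712e-06 m/s = 0.2344 m/day.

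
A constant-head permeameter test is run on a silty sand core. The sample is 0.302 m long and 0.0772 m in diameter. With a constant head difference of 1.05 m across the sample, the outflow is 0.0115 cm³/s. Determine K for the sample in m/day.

Cross-sectional area A = π·(d/2)² = π × (0.0772/2)² = 0.004681 m².
Convert discharge: 0.0115 cm³/s = 1.150e-08 m³/s.
Darcy's law rearranged: K = Q·L / (A·Δh) = 1.150e-08 × 0.302 / (0.004681 × 1.05) = 7.066e-07 m/s = 0.06105 m/day.

0.0611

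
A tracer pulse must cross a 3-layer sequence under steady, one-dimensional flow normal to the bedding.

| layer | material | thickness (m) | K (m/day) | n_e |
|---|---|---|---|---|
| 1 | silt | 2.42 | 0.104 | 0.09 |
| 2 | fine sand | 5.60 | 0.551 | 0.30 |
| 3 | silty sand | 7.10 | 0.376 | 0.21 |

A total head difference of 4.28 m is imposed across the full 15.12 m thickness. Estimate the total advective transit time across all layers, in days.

41.4

With flow normal to the layers, continuity requires the same specific discharge q through every layer.
Σ(b_i/K_i) = 2.42/0.104 + 5.60/0.551 + 7.10/0.376 = 52.32 d.
q = Δh / Σ(b_i/K_i) = 4.28 / 52.32 = 0.08181 m/day.
In each layer the seepage velocity is v_i = q/n_i, so the layer transit time is t_i = b_i·n_i / q:
  layer 1 (silt): t_1 = 2.42 × 0.09 / 0.08181 = 2.662 d
  layer 2 (fine sand): t_2 = 5.60 × 0.30 / 0.08181 = 20.54 d
  layer 3 (silty sand): t_3 = 7.10 × 0.21 / 0.08181 = 18.22 d
Total t = Σ t_i = 41.42 days.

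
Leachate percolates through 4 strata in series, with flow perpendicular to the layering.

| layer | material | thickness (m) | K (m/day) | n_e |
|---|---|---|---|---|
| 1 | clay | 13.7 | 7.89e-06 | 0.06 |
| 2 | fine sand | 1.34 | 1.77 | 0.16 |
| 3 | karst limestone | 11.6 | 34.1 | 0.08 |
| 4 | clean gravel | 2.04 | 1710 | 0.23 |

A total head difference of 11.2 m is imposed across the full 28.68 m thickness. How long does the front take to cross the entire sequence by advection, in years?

With flow normal to the layers, continuity requires the same specific discharge q through every layer.
Σ(b_i/K_i) = 13.7/7.89e-06 + 1.34/1.77 + 11.6/34.1 + 2.04/1710 = 1.736e+06 d.
q = Δh / Σ(b_i/K_i) = 11.2 / 1.736e+06 = 6.450e-06 m/day.
In each layer the seepage velocity is v_i = q/n_i, so the layer transit time is t_i = b_i·n_i / q:
  layer 1 (clay): t_1 = 13.7 × 0.06 / 6.450e-06 = 1.274e+05 d
  layer 2 (fine sand): t_2 = 1.34 × 0.16 / 6.450e-06 = 33239 d
  layer 3 (karst limestone): t_3 = 11.6 × 0.08 / 6.450e-06 = 1.439e+05 d
  layer 4 (clean gravel): t_4 = 2.04 × 0.23 / 6.450e-06 = 72742 d
Total t = Σ t_i = 3.773e+05 days = 1033 years.

1030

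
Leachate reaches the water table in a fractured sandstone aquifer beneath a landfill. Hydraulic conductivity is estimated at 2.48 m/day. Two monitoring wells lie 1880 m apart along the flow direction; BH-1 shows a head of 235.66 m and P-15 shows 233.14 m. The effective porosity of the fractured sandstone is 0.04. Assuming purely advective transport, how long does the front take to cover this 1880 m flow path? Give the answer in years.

61.9

Hydraulic gradient i = (235.66 − 233.14) / 1880 = 2.52 / 1880 = 0.001340.
Darcy flux q = K · i = 2.480 × 0.001340 = 0.003324 m/day.
Seepage velocity v = q / n_e = 0.003324 / 0.04 = 0.08311 m/day.
Travel time t = L / v = 1880 / 0.08311 = 22622 days = 61.93 years.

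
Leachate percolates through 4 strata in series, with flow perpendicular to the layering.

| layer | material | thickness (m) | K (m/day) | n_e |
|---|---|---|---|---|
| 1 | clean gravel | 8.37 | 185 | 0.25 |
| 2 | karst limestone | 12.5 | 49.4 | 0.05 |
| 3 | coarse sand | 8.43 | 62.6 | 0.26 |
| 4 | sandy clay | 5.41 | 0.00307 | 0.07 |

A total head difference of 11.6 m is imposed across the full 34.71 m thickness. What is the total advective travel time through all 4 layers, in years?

With flow normal to the layers, continuity requires the same specific discharge q through every layer.
Σ(b_i/K_i) = 8.37/185 + 12.5/49.4 + 8.43/62.6 + 5.41/0.00307 = 1763 d.
q = Δh / Σ(b_i/K_i) = 11.6 / 1763 = 0.006581 m/day.
In each layer the seepage velocity is v_i = q/n_i, so the layer transit time is t_i = b_i·n_i / q:
  layer 1 (clean gravel): t_1 = 8.37 × 0.25 / 0.006581 = 318.0 d
  layer 2 (karst limestone): t_2 = 12.5 × 0.05 / 0.006581 = 94.97 d
  layer 3 (coarse sand): t_3 = 8.43 × 0.26 / 0.006581 = 333.0 d
  layer 4 (sandy clay): t_4 = 5.41 × 0.07 / 0.006581 = 57.54 d
Total t = Σ t_i = 803.5 days = 2.200 years.

2.20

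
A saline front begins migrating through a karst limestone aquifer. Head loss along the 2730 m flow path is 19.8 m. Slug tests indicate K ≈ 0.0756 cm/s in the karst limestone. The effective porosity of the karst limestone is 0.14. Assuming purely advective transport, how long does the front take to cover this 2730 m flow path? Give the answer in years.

2.21

Convert K: 0.0756 cm/s × 864 = 65.32 m/day.
Hydraulic gradient i = Δh / L = 19.8 / 2730 = 0.007253.
Darcy flux q = K · i = 65.32 × 0.007253 = 0.4737 m/day.
Seepage velocity v = q / n_e = 0.4737 / 0.14 = 3.384 m/day.
Travel time t = L / v = 2730 / 3.384 = 806.8 days = 2.209 years.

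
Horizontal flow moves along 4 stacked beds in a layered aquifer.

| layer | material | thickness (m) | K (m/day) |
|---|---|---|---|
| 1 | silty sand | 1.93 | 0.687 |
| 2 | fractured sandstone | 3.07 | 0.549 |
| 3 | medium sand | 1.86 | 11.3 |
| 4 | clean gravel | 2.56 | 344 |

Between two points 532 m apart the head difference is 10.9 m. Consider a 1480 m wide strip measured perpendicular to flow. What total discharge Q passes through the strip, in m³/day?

Flow is parallel to layering, so each bed carries its own Darcy discharge and the transmissivities add.
Σ(K_i·b_i) = 0.687×1.93 + 0.549×3.07 + 11.3×1.86 + 344×2.56 = 904.7 m²/day.
Hydraulic gradient i = Δh / L = 10.9 / 532 = 0.02049.
Q = Σ(K_i·b_i) · W · i = 904.7 × 1480 × 0.02049 = 27433 m³/day.

27400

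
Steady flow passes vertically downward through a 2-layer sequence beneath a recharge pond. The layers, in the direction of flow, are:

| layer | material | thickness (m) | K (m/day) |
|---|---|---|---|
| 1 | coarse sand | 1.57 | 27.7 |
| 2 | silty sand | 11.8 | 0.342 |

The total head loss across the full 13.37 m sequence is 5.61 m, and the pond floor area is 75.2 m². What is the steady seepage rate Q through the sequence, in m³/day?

Flow is perpendicular to layering, so the layers act in series and the equivalent K is the thickness-weighted harmonic mean.
Total thickness L = 1.57 + 11.8 = 13.37 m.
Σ(b_i/K_i) = 1.57/27.7 + 11.8/0.342 = 34.56 d.
K_eq = L / Σ(b_i/K_i) = 13.37 / 34.56 = 0.3869 m/day.
Q = K_eq · A · (Δh/L) = 0.3869 × 75.2 × (5.61/13.37) = 12.21 m³/day.

12.2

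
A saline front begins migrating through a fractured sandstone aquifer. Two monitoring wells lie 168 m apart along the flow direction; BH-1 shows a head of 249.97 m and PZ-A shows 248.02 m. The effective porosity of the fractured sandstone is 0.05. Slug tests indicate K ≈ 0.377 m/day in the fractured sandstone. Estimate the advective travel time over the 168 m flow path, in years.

Hydraulic gradient i = (249.97 − 248.02) / 168 = 1.95 / 168 = 0.01161.
Darcy flux q = K · i = 0.3770 × 0.01161 = 0.004376 m/day.
Seepage velocity v = q / n_e = 0.004376 / 0.05 = 0.08752 m/day.
Travel time t = L / v = 168 / 0.08752 = 1920 days = 5.256 years.

5.26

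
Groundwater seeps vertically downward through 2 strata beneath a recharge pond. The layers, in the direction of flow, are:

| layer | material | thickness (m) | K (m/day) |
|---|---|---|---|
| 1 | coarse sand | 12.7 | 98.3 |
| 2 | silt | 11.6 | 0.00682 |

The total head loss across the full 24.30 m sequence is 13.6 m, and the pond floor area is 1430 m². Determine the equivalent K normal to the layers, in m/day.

0.0143

Flow is perpendicular to layering, so the layers act in series and the equivalent K is the thickness-weighted harmonic mean.
Total thickness L = 12.7 + 11.6 = 24.30 m.
Σ(b_i/K_i) = 12.7/98.3 + 11.6/0.00682 = 1701 d.
K_eq = L / Σ(b_i/K_i) = 24.30 / 1701 = 0.01429 m/day.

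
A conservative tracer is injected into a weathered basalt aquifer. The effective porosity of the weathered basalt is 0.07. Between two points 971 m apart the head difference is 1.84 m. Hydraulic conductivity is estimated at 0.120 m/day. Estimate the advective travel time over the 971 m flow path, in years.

818

Hydraulic gradient i = Δh / L = 1.84 / 971 = 0.001895.
Darcy flux q = K · i = 0.1200 × 0.001895 = 0.0002274 m/day.
Seepage velocity v = q / n_e = 0.0002274 / 0.07 = 0.003248 m/day.
Travel time t = L / v = 971 / 0.003248 = 2.989e+05 days = 818.4 years.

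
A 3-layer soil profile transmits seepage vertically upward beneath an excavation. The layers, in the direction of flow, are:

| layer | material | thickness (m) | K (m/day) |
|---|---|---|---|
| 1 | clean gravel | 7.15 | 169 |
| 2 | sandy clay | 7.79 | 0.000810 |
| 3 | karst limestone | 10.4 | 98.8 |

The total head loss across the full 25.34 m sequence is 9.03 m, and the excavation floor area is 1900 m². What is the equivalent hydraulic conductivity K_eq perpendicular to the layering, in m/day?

Flow is perpendicular to layering, so the layers act in series and the equivalent K is the thickness-weighted harmonic mean.
Total thickness L = 7.15 + 7.79 + 10.4 = 25.34 m.
Σ(b_i/K_i) = 7.15/169 + 7.79/0.000810 + 10.4/98.8 = 9617 d.
K_eq = L / Σ(b_i/K_i) = 25.34 / 9617 = 0.002635 m/day.

0.00263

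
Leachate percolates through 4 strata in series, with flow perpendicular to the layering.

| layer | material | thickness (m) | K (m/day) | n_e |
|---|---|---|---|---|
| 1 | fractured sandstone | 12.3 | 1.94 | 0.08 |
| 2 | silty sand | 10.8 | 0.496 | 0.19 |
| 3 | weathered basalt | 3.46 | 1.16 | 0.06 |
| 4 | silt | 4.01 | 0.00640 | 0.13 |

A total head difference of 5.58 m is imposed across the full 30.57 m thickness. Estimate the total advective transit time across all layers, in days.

With flow normal to the layers, continuity requires the same specific discharge q through every layer.
Σ(b_i/K_i) = 12.3/1.94 + 10.8/0.496 + 3.46/1.16 + 4.01/0.00640 = 657.7 d.
q = Δh / Σ(b_i/K_i) = 5.58 / 657.7 = 0.008485 m/day.
In each layer the seepage velocity is v_i = q/n_i, so the layer transit time is t_i = b_i·n_i / q:
  layer 1 (fractured sandstone): t_1 = 12.3 × 0.08 / 0.008485 = 116.0 d
  layer 2 (silty sand): t_2 = 10.8 × 0.19 / 0.008485 = 241.8 d
  layer 3 (weathered basalt): t_3 = 3.46 × 0.06 / 0.008485 = 24.47 d
  layer 4 (silt): t_4 = 4.01 × 0.13 / 0.008485 = 61.44 d
Total t = Σ t_i = 443.7 days.

444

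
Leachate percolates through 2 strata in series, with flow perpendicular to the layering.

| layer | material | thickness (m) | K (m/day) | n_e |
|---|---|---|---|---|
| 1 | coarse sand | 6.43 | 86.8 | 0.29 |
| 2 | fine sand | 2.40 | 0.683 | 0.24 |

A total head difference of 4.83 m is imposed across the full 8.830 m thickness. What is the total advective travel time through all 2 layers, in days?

With flow normal to the layers, continuity requires the same specific discharge q through every layer.
Σ(b_i/K_i) = 6.43/86.8 + 2.40/0.683 = 3.588 d.
q = Δh / Σ(b_i/K_i) = 4.83 / 3.588 = 1.346 m/day.
In each layer the seepage velocity is v_i = q/n_i, so the layer transit time is t_i = b_i·n_i / q:
  layer 1 (coarse sand): t_1 = 6.43 × 0.29 / 1.346 = 1.385 d
  layer 2 (fine sand): t_2 = 2.40 × 0.24 / 1.346 = 0.4279 d
Total t = Σ t_i = 1.813 days.

1.81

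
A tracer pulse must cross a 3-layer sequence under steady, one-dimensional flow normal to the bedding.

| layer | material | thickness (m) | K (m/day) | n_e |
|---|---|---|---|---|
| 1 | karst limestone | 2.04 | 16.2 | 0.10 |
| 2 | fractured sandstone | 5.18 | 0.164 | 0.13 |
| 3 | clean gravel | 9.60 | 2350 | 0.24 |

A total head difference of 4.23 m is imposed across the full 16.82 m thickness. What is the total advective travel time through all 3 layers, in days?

With flow normal to the layers, continuity requires the same specific discharge q through every layer.
Σ(b_i/K_i) = 2.04/16.2 + 5.18/0.164 + 9.60/2350 = 31.72 d.
q = Δh / Σ(b_i/K_i) = 4.23 / 31.72 = 0.1334 m/day.
In each layer the seepage velocity is v_i = q/n_i, so the layer transit time is t_i = b_i·n_i / q:
  layer 1 (karst limestone): t_1 = 2.04 × 0.10 / 0.1334 = 1.530 d
  layer 2 (fractured sandstone): t_2 = 5.18 × 0.13 / 0.1334 = 5.049 d
  layer 3 (clean gravel): t_3 = 9.60 × 0.24 / 0.1334 = 17.27 d
Total t = Σ t_i = 23.85 days.

23.9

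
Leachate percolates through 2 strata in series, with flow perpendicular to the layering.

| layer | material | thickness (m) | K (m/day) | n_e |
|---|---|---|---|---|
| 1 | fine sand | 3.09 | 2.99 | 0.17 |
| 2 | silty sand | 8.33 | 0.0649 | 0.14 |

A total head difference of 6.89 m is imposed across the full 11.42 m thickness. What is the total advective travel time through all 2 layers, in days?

With flow normal to the layers, continuity requires the same specific discharge q through every layer.
Σ(b_i/K_i) = 3.09/2.99 + 8.33/0.0649 = 129.4 d.
q = Δh / Σ(b_i/K_i) = 6.89 / 129.4 = 0.05325 m/day.
In each layer the seepage velocity is v_i = q/n_i, so the layer transit time is t_i = b_i·n_i / q:
  layer 1 (fine sand): t_1 = 3.09 × 0.17 / 0.05325 = 9.864 d
  layer 2 (silty sand): t_2 = 8.33 × 0.14 / 0.05325 = 21.90 d
Total t = Σ t_i = 31.76 days.

31.8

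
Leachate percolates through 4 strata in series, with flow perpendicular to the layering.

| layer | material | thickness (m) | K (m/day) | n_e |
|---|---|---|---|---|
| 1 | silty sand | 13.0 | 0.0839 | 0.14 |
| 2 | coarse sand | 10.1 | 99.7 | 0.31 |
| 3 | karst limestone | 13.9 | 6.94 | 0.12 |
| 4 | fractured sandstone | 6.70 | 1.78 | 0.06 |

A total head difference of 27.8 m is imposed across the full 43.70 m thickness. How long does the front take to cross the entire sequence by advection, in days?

40.6

With flow normal to the layers, continuity requires the same specific discharge q through every layer.
Σ(b_i/K_i) = 13.0/0.0839 + 10.1/99.7 + 13.9/6.94 + 6.70/1.78 = 160.8 d.
q = Δh / Σ(b_i/K_i) = 27.8 / 160.8 = 0.1729 m/day.
In each layer the seepage velocity is v_i = q/n_i, so the layer transit time is t_i = b_i·n_i / q:
  layer 1 (silty sand): t_1 = 13.0 × 0.14 / 0.1729 = 10.53 d
  layer 2 (coarse sand): t_2 = 10.1 × 0.31 / 0.1729 = 18.11 d
  layer 3 (karst limestone): t_3 = 13.9 × 0.12 / 0.1729 = 9.649 d
  layer 4 (fractured sandstone): t_4 = 6.70 × 0.06 / 0.1729 = 2.325 d
Total t = Σ t_i = 40.61 days.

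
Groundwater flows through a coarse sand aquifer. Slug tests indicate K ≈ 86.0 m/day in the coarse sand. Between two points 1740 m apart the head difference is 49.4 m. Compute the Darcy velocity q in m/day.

2.44

Hydraulic gradient i = Δh / L = 49.4 / 1740 = 0.02839.
Specific discharge q = K · i = 86.00 × 0.02839 = 2.442 m/day.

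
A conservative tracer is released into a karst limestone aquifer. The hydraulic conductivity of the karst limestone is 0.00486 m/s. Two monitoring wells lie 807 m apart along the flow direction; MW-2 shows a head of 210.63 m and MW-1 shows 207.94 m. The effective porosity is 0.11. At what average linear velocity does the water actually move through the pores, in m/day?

12.7

Convert K: 0.00486 m/s × 86400 = 419.9 m/day.
Hydraulic gradient i = (210.63 − 207.94) / 807 = 2.69 / 807 = 0.003333.
Darcy flux q = K · i = 419.9 × 0.003333 = 1.400 m/day.
Seepage velocity v = q / n_e = 1.400 / 0.11 = 12.72 m/day.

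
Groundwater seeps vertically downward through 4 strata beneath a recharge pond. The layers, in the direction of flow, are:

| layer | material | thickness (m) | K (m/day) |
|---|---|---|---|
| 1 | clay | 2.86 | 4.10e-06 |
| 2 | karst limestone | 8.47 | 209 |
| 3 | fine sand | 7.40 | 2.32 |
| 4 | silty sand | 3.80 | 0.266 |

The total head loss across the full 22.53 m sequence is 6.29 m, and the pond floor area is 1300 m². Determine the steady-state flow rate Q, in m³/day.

0.0117

Flow is perpendicular to layering, so the layers act in series and the equivalent K is the thickness-weighted harmonic mean.
Total thickness L = 2.86 + 8.47 + 7.40 + 3.80 = 22.53 m.
Σ(b_i/K_i) = 2.86/4.10e-06 + 8.47/209 + 7.40/2.32 + 3.80/0.266 = 6.976e+05 d.
K_eq = L / Σ(b_i/K_i) = 22.53 / 6.976e+05 = 3.230e-05 m/day.
Q = K_eq · A · (Δh/L) = 3.230e-05 × 1300 × (6.29/22.53) = 0.01172 m³/day.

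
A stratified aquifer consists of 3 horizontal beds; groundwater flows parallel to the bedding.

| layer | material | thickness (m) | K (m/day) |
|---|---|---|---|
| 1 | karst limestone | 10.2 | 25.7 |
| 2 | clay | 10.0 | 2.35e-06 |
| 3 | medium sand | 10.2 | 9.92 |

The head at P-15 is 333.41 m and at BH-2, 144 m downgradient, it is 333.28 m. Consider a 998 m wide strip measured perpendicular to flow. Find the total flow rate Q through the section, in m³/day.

Flow is parallel to layering, so each bed carries its own Darcy discharge and the transmissivities add.
Σ(K_i·b_i) = 25.7×10.2 + 2.35e-06×10.0 + 9.92×10.2 = 363.3 m²/day.
Hydraulic gradient i = (333.41 − 333.28) / 144 = 0.13 / 144 = 0.0009028.
Q = Σ(K_i·b_i) · W · i = 363.3 × 998 × 0.0009028 = 327.3 m³/day.

327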